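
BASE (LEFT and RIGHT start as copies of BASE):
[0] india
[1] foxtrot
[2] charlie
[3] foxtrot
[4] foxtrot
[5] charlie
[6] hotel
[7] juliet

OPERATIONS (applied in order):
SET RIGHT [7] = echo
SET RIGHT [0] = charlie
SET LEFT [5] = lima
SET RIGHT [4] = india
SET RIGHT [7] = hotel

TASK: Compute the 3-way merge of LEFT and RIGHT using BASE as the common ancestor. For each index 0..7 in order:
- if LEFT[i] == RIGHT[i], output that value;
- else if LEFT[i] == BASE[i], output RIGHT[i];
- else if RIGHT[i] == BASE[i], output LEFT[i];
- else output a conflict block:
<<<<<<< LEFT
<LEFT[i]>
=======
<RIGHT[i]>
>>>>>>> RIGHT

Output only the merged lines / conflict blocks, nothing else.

Final LEFT:  [india, foxtrot, charlie, foxtrot, foxtrot, lima, hotel, juliet]
Final RIGHT: [charlie, foxtrot, charlie, foxtrot, india, charlie, hotel, hotel]
i=0: L=india=BASE, R=charlie -> take RIGHT -> charlie
i=1: L=foxtrot R=foxtrot -> agree -> foxtrot
i=2: L=charlie R=charlie -> agree -> charlie
i=3: L=foxtrot R=foxtrot -> agree -> foxtrot
i=4: L=foxtrot=BASE, R=india -> take RIGHT -> india
i=5: L=lima, R=charlie=BASE -> take LEFT -> lima
i=6: L=hotel R=hotel -> agree -> hotel
i=7: L=juliet=BASE, R=hotel -> take RIGHT -> hotel

Answer: charlie
foxtrot
charlie
foxtrot
india
lima
hotel
hotel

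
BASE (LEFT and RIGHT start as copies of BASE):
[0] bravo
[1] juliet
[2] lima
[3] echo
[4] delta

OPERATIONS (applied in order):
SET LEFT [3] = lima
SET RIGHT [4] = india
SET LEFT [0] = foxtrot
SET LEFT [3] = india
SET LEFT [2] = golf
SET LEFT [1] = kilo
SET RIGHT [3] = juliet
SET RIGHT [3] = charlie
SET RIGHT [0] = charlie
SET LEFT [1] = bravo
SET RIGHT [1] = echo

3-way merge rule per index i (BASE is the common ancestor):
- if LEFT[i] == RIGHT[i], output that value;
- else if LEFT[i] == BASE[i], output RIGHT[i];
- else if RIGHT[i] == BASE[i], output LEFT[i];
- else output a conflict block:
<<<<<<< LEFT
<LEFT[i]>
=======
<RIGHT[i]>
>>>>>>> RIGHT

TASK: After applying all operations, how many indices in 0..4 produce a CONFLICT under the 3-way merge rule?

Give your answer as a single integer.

Final LEFT:  [foxtrot, bravo, golf, india, delta]
Final RIGHT: [charlie, echo, lima, charlie, india]
i=0: BASE=bravo L=foxtrot R=charlie all differ -> CONFLICT
i=1: BASE=juliet L=bravo R=echo all differ -> CONFLICT
i=2: L=golf, R=lima=BASE -> take LEFT -> golf
i=3: BASE=echo L=india R=charlie all differ -> CONFLICT
i=4: L=delta=BASE, R=india -> take RIGHT -> india
Conflict count: 3

Answer: 3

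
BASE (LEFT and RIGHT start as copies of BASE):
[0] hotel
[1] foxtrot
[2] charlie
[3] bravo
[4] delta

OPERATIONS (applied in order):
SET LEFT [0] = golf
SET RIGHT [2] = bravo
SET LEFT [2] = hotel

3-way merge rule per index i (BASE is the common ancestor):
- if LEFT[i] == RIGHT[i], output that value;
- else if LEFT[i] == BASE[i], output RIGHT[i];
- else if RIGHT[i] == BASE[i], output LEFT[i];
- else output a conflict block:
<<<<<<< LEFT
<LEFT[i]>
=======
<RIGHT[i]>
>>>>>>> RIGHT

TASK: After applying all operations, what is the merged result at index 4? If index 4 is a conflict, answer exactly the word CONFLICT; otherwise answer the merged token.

Answer: delta

Derivation:
Final LEFT:  [golf, foxtrot, hotel, bravo, delta]
Final RIGHT: [hotel, foxtrot, bravo, bravo, delta]
i=0: L=golf, R=hotel=BASE -> take LEFT -> golf
i=1: L=foxtrot R=foxtrot -> agree -> foxtrot
i=2: BASE=charlie L=hotel R=bravo all differ -> CONFLICT
i=3: L=bravo R=bravo -> agree -> bravo
i=4: L=delta R=delta -> agree -> delta
Index 4 -> delta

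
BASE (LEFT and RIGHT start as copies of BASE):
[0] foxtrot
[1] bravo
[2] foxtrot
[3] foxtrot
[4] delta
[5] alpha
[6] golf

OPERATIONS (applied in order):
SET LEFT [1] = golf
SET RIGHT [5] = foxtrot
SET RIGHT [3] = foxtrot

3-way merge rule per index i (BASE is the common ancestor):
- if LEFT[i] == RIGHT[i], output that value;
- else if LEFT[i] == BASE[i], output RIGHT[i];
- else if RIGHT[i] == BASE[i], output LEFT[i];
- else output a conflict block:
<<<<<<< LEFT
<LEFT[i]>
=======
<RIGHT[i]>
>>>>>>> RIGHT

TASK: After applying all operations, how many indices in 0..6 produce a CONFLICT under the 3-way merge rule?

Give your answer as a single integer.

Final LEFT:  [foxtrot, golf, foxtrot, foxtrot, delta, alpha, golf]
Final RIGHT: [foxtrot, bravo, foxtrot, foxtrot, delta, foxtrot, golf]
i=0: L=foxtrot R=foxtrot -> agree -> foxtrot
i=1: L=golf, R=bravo=BASE -> take LEFT -> golf
i=2: L=foxtrot R=foxtrot -> agree -> foxtrot
i=3: L=foxtrot R=foxtrot -> agree -> foxtrot
i=4: L=delta R=delta -> agree -> delta
i=5: L=alpha=BASE, R=foxtrot -> take RIGHT -> foxtrot
i=6: L=golf R=golf -> agree -> golf
Conflict count: 0

Answer: 0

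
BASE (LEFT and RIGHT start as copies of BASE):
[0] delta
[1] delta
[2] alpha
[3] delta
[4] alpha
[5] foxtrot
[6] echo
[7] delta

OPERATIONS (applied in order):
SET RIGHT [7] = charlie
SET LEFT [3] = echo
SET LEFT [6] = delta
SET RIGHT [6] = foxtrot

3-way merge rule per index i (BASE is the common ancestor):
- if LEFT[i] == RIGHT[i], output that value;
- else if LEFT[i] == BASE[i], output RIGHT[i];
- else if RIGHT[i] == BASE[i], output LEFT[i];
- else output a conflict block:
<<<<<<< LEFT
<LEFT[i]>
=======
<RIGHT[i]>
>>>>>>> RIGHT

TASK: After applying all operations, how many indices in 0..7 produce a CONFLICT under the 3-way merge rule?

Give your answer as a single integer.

Final LEFT:  [delta, delta, alpha, echo, alpha, foxtrot, delta, delta]
Final RIGHT: [delta, delta, alpha, delta, alpha, foxtrot, foxtrot, charlie]
i=0: L=delta R=delta -> agree -> delta
i=1: L=delta R=delta -> agree -> delta
i=2: L=alpha R=alpha -> agree -> alpha
i=3: L=echo, R=delta=BASE -> take LEFT -> echo
i=4: L=alpha R=alpha -> agree -> alpha
i=5: L=foxtrot R=foxtrot -> agree -> foxtrot
i=6: BASE=echo L=delta R=foxtrot all differ -> CONFLICT
i=7: L=delta=BASE, R=charlie -> take RIGHT -> charlie
Conflict count: 1

Answer: 1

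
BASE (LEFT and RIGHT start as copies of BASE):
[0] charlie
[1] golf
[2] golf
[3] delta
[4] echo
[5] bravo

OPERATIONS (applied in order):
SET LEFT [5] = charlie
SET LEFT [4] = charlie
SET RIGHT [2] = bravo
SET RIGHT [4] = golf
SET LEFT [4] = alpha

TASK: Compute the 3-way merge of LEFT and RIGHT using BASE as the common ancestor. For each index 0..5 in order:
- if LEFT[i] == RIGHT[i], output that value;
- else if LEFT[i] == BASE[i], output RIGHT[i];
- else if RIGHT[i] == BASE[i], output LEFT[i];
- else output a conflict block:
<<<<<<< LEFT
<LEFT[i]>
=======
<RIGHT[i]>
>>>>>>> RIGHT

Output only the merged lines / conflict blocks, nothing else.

Final LEFT:  [charlie, golf, golf, delta, alpha, charlie]
Final RIGHT: [charlie, golf, bravo, delta, golf, bravo]
i=0: L=charlie R=charlie -> agree -> charlie
i=1: L=golf R=golf -> agree -> golf
i=2: L=golf=BASE, R=bravo -> take RIGHT -> bravo
i=3: L=delta R=delta -> agree -> delta
i=4: BASE=echo L=alpha R=golf all differ -> CONFLICT
i=5: L=charlie, R=bravo=BASE -> take LEFT -> charlie

Answer: charlie
golf
bravo
delta
<<<<<<< LEFT
alpha
=======
golf
>>>>>>> RIGHT
charlie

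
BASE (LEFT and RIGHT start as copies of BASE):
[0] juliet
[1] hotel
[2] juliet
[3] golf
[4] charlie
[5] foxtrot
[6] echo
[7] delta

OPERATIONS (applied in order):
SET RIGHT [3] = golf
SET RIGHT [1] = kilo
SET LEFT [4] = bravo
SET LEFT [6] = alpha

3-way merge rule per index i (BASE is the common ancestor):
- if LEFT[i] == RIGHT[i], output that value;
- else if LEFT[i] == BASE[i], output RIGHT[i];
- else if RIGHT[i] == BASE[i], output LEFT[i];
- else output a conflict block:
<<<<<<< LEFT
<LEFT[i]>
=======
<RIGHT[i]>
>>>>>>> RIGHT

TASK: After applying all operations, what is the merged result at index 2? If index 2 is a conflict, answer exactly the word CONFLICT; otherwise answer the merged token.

Answer: juliet

Derivation:
Final LEFT:  [juliet, hotel, juliet, golf, bravo, foxtrot, alpha, delta]
Final RIGHT: [juliet, kilo, juliet, golf, charlie, foxtrot, echo, delta]
i=0: L=juliet R=juliet -> agree -> juliet
i=1: L=hotel=BASE, R=kilo -> take RIGHT -> kilo
i=2: L=juliet R=juliet -> agree -> juliet
i=3: L=golf R=golf -> agree -> golf
i=4: L=bravo, R=charlie=BASE -> take LEFT -> bravo
i=5: L=foxtrot R=foxtrot -> agree -> foxtrot
i=6: L=alpha, R=echo=BASE -> take LEFT -> alpha
i=7: L=delta R=delta -> agree -> delta
Index 2 -> juliet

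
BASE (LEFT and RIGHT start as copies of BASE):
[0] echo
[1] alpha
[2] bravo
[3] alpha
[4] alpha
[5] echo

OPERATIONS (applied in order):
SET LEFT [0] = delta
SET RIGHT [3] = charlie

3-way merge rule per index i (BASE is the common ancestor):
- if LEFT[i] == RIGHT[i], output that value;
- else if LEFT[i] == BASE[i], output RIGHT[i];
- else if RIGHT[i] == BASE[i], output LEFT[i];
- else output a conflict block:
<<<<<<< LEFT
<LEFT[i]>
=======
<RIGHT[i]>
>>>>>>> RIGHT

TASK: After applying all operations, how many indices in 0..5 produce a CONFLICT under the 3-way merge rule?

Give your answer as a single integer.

Final LEFT:  [delta, alpha, bravo, alpha, alpha, echo]
Final RIGHT: [echo, alpha, bravo, charlie, alpha, echo]
i=0: L=delta, R=echo=BASE -> take LEFT -> delta
i=1: L=alpha R=alpha -> agree -> alpha
i=2: L=bravo R=bravo -> agree -> bravo
i=3: L=alpha=BASE, R=charlie -> take RIGHT -> charlie
i=4: L=alpha R=alpha -> agree -> alpha
i=5: L=echo R=echo -> agree -> echo
Conflict count: 0

Answer: 0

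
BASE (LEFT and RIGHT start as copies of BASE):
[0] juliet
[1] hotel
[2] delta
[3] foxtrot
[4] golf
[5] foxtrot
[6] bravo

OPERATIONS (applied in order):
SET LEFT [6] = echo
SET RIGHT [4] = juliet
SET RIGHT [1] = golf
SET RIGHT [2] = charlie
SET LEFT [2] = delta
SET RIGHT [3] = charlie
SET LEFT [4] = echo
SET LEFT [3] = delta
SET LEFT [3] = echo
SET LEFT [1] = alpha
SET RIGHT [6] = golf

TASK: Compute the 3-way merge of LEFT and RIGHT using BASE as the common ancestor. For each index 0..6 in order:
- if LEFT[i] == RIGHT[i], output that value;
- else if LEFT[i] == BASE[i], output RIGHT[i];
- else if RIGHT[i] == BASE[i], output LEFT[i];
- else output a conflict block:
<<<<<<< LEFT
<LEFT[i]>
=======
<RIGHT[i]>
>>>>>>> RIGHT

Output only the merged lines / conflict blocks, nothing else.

Final LEFT:  [juliet, alpha, delta, echo, echo, foxtrot, echo]
Final RIGHT: [juliet, golf, charlie, charlie, juliet, foxtrot, golf]
i=0: L=juliet R=juliet -> agree -> juliet
i=1: BASE=hotel L=alpha R=golf all differ -> CONFLICT
i=2: L=delta=BASE, R=charlie -> take RIGHT -> charlie
i=3: BASE=foxtrot L=echo R=charlie all differ -> CONFLICT
i=4: BASE=golf L=echo R=juliet all differ -> CONFLICT
i=5: L=foxtrot R=foxtrot -> agree -> foxtrot
i=6: BASE=bravo L=echo R=golf all differ -> CONFLICT

Answer: juliet
<<<<<<< LEFT
alpha
=======
golf
>>>>>>> RIGHT
charlie
<<<<<<< LEFT
echo
=======
charlie
>>>>>>> RIGHT
<<<<<<< LEFT
echo
=======
juliet
>>>>>>> RIGHT
foxtrot
<<<<<<< LEFT
echo
=======
golf
>>>>>>> RIGHT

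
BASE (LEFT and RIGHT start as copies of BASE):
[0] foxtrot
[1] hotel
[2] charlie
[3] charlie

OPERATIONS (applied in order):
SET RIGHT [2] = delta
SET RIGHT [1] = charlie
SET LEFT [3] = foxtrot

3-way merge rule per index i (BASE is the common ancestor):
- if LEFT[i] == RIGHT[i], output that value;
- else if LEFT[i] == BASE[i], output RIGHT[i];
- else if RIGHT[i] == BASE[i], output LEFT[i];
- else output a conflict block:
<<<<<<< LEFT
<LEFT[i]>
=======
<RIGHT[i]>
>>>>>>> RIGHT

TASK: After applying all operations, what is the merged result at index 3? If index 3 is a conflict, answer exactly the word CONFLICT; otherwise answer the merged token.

Answer: foxtrot

Derivation:
Final LEFT:  [foxtrot, hotel, charlie, foxtrot]
Final RIGHT: [foxtrot, charlie, delta, charlie]
i=0: L=foxtrot R=foxtrot -> agree -> foxtrot
i=1: L=hotel=BASE, R=charlie -> take RIGHT -> charlie
i=2: L=charlie=BASE, R=delta -> take RIGHT -> delta
i=3: L=foxtrot, R=charlie=BASE -> take LEFT -> foxtrot
Index 3 -> foxtrot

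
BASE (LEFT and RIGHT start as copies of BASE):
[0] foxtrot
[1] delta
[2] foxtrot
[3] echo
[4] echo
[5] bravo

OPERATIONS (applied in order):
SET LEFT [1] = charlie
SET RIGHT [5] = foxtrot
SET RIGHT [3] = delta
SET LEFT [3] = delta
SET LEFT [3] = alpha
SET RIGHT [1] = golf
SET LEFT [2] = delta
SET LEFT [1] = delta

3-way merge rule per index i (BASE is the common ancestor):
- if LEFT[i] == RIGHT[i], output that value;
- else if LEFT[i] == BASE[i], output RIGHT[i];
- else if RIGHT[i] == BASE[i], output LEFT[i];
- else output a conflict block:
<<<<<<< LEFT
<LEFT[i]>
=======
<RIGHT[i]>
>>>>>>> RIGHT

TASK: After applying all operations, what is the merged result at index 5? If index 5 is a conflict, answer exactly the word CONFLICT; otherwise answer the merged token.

Final LEFT:  [foxtrot, delta, delta, alpha, echo, bravo]
Final RIGHT: [foxtrot, golf, foxtrot, delta, echo, foxtrot]
i=0: L=foxtrot R=foxtrot -> agree -> foxtrot
i=1: L=delta=BASE, R=golf -> take RIGHT -> golf
i=2: L=delta, R=foxtrot=BASE -> take LEFT -> delta
i=3: BASE=echo L=alpha R=delta all differ -> CONFLICT
i=4: L=echo R=echo -> agree -> echo
i=5: L=bravo=BASE, R=foxtrot -> take RIGHT -> foxtrot
Index 5 -> foxtrot

Answer: foxtrot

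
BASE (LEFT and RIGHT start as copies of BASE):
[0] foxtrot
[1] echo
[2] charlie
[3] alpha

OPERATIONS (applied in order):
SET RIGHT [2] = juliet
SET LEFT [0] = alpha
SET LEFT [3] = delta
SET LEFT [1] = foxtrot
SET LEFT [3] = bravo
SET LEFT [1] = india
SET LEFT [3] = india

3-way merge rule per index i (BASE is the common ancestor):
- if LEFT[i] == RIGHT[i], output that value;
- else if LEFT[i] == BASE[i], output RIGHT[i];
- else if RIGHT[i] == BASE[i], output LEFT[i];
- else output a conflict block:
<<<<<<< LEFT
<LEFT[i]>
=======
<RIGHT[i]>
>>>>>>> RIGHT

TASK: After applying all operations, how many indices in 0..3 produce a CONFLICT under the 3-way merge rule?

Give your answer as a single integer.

Answer: 0

Derivation:
Final LEFT:  [alpha, india, charlie, india]
Final RIGHT: [foxtrot, echo, juliet, alpha]
i=0: L=alpha, R=foxtrot=BASE -> take LEFT -> alpha
i=1: L=india, R=echo=BASE -> take LEFT -> india
i=2: L=charlie=BASE, R=juliet -> take RIGHT -> juliet
i=3: L=india, R=alpha=BASE -> take LEFT -> india
Conflict count: 0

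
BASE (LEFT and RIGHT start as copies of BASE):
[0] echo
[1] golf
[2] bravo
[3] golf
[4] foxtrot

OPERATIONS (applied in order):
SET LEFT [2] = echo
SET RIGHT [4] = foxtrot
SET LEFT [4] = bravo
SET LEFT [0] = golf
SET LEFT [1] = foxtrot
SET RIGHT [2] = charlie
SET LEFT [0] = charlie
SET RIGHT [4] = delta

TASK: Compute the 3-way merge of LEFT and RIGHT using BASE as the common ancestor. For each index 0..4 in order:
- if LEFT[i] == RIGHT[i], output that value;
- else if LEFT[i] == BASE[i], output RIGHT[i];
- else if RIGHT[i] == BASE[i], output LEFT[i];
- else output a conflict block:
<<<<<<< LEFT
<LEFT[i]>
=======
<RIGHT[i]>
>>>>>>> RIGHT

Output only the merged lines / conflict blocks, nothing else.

Answer: charlie
foxtrot
<<<<<<< LEFT
echo
=======
charlie
>>>>>>> RIGHT
golf
<<<<<<< LEFT
bravo
=======
delta
>>>>>>> RIGHT

Derivation:
Final LEFT:  [charlie, foxtrot, echo, golf, bravo]
Final RIGHT: [echo, golf, charlie, golf, delta]
i=0: L=charlie, R=echo=BASE -> take LEFT -> charlie
i=1: L=foxtrot, R=golf=BASE -> take LEFT -> foxtrot
i=2: BASE=bravo L=echo R=charlie all differ -> CONFLICT
i=3: L=golf R=golf -> agree -> golf
i=4: BASE=foxtrot L=bravo R=delta all differ -> CONFLICT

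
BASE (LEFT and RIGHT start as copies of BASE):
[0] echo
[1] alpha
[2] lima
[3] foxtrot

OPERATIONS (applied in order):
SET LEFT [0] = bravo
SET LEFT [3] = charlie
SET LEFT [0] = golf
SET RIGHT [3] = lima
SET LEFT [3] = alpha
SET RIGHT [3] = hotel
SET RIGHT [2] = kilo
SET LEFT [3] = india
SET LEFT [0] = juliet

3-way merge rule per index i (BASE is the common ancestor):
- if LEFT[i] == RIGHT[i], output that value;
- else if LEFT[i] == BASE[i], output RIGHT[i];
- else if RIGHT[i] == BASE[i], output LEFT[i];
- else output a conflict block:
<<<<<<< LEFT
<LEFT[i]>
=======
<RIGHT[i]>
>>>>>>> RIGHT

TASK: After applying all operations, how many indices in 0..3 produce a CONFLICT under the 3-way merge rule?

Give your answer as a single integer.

Answer: 1

Derivation:
Final LEFT:  [juliet, alpha, lima, india]
Final RIGHT: [echo, alpha, kilo, hotel]
i=0: L=juliet, R=echo=BASE -> take LEFT -> juliet
i=1: L=alpha R=alpha -> agree -> alpha
i=2: L=lima=BASE, R=kilo -> take RIGHT -> kilo
i=3: BASE=foxtrot L=india R=hotel all differ -> CONFLICT
Conflict count: 1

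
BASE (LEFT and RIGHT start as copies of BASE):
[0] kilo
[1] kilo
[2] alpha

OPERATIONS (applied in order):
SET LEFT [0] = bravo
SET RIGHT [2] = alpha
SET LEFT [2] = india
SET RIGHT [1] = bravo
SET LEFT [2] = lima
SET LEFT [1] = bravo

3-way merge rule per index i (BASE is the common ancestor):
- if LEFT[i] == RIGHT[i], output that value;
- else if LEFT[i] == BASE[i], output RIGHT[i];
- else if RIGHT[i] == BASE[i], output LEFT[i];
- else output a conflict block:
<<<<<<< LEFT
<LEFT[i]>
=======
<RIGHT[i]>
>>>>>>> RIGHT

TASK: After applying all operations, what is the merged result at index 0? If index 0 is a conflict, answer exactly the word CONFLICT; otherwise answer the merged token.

Final LEFT:  [bravo, bravo, lima]
Final RIGHT: [kilo, bravo, alpha]
i=0: L=bravo, R=kilo=BASE -> take LEFT -> bravo
i=1: L=bravo R=bravo -> agree -> bravo
i=2: L=lima, R=alpha=BASE -> take LEFT -> lima
Index 0 -> bravo

Answer: bravo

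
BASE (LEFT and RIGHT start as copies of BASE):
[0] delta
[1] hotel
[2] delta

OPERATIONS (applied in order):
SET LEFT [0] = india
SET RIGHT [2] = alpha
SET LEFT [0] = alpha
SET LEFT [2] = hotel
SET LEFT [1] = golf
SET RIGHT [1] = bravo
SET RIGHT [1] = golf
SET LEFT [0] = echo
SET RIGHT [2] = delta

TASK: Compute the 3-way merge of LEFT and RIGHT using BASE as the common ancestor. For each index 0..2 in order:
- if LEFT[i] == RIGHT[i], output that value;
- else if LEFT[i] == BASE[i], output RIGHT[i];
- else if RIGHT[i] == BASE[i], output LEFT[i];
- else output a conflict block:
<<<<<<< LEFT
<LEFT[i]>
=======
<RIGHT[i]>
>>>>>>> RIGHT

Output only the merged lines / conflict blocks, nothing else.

Final LEFT:  [echo, golf, hotel]
Final RIGHT: [delta, golf, delta]
i=0: L=echo, R=delta=BASE -> take LEFT -> echo
i=1: L=golf R=golf -> agree -> golf
i=2: L=hotel, R=delta=BASE -> take LEFT -> hotel

Answer: echo
golf
hotel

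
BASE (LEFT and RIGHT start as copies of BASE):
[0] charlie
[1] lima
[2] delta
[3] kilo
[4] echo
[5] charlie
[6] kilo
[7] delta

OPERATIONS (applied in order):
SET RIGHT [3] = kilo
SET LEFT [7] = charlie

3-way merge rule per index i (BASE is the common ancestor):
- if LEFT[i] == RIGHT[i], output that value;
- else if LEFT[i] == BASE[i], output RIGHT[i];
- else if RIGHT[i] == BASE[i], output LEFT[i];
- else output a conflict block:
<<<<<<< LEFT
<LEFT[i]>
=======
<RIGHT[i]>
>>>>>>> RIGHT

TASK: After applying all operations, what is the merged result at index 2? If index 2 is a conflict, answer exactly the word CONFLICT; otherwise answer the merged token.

Final LEFT:  [charlie, lima, delta, kilo, echo, charlie, kilo, charlie]
Final RIGHT: [charlie, lima, delta, kilo, echo, charlie, kilo, delta]
i=0: L=charlie R=charlie -> agree -> charlie
i=1: L=lima R=lima -> agree -> lima
i=2: L=delta R=delta -> agree -> delta
i=3: L=kilo R=kilo -> agree -> kilo
i=4: L=echo R=echo -> agree -> echo
i=5: L=charlie R=charlie -> agree -> charlie
i=6: L=kilo R=kilo -> agree -> kilo
i=7: L=charlie, R=delta=BASE -> take LEFT -> charlie
Index 2 -> delta

Answer: delta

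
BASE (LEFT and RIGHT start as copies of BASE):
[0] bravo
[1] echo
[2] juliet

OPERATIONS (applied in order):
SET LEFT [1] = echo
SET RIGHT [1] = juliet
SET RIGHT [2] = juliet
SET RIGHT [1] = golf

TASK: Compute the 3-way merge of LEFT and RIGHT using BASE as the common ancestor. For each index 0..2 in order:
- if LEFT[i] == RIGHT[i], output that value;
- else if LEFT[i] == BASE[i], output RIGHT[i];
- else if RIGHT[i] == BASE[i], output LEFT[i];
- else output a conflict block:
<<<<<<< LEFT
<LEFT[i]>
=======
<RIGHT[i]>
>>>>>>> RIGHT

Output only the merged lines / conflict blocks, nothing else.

Answer: bravo
golf
juliet

Derivation:
Final LEFT:  [bravo, echo, juliet]
Final RIGHT: [bravo, golf, juliet]
i=0: L=bravo R=bravo -> agree -> bravo
i=1: L=echo=BASE, R=golf -> take RIGHT -> golf
i=2: L=juliet R=juliet -> agree -> juliet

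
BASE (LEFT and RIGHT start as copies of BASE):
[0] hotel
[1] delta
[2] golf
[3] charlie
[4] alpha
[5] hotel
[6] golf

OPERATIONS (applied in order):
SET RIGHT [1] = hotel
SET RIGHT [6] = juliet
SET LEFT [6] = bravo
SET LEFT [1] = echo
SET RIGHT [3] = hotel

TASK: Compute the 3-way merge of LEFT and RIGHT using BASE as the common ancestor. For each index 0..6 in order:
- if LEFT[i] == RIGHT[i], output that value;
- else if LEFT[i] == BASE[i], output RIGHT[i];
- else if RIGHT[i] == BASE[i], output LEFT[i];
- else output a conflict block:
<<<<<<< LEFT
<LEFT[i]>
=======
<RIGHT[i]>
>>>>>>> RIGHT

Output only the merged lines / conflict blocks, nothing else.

Answer: hotel
<<<<<<< LEFT
echo
=======
hotel
>>>>>>> RIGHT
golf
hotel
alpha
hotel
<<<<<<< LEFT
bravo
=======
juliet
>>>>>>> RIGHT

Derivation:
Final LEFT:  [hotel, echo, golf, charlie, alpha, hotel, bravo]
Final RIGHT: [hotel, hotel, golf, hotel, alpha, hotel, juliet]
i=0: L=hotel R=hotel -> agree -> hotel
i=1: BASE=delta L=echo R=hotel all differ -> CONFLICT
i=2: L=golf R=golf -> agree -> golf
i=3: L=charlie=BASE, R=hotel -> take RIGHT -> hotel
i=4: L=alpha R=alpha -> agree -> alpha
i=5: L=hotel R=hotel -> agree -> hotel
i=6: BASE=golf L=bravo R=juliet all differ -> CONFLICT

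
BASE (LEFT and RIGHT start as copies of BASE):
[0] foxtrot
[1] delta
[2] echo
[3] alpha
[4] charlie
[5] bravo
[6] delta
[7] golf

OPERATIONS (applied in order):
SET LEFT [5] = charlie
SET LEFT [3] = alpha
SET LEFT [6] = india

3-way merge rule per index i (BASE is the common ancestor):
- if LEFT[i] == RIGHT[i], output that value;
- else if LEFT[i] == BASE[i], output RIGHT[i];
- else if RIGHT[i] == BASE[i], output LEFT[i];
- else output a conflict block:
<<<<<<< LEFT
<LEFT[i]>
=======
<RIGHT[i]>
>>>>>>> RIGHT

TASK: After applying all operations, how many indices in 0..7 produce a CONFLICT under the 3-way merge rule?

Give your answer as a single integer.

Final LEFT:  [foxtrot, delta, echo, alpha, charlie, charlie, india, golf]
Final RIGHT: [foxtrot, delta, echo, alpha, charlie, bravo, delta, golf]
i=0: L=foxtrot R=foxtrot -> agree -> foxtrot
i=1: L=delta R=delta -> agree -> delta
i=2: L=echo R=echo -> agree -> echo
i=3: L=alpha R=alpha -> agree -> alpha
i=4: L=charlie R=charlie -> agree -> charlie
i=5: L=charlie, R=bravo=BASE -> take LEFT -> charlie
i=6: L=india, R=delta=BASE -> take LEFT -> india
i=7: L=golf R=golf -> agree -> golf
Conflict count: 0

Answer: 0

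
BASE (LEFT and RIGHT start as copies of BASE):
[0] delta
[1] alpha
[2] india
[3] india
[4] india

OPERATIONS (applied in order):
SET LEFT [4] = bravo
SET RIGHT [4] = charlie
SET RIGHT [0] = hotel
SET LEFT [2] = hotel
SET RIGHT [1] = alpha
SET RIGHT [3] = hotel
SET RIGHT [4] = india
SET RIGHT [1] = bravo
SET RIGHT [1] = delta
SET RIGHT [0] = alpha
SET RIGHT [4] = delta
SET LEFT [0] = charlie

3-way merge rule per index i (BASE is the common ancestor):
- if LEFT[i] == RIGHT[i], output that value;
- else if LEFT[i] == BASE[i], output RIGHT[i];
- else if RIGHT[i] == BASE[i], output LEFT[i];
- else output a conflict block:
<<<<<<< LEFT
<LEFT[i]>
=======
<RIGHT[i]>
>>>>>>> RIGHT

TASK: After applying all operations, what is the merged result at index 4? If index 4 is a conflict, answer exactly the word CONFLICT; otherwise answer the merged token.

Final LEFT:  [charlie, alpha, hotel, india, bravo]
Final RIGHT: [alpha, delta, india, hotel, delta]
i=0: BASE=delta L=charlie R=alpha all differ -> CONFLICT
i=1: L=alpha=BASE, R=delta -> take RIGHT -> delta
i=2: L=hotel, R=india=BASE -> take LEFT -> hotel
i=3: L=india=BASE, R=hotel -> take RIGHT -> hotel
i=4: BASE=india L=bravo R=delta all differ -> CONFLICT
Index 4 -> CONFLICT

Answer: CONFLICT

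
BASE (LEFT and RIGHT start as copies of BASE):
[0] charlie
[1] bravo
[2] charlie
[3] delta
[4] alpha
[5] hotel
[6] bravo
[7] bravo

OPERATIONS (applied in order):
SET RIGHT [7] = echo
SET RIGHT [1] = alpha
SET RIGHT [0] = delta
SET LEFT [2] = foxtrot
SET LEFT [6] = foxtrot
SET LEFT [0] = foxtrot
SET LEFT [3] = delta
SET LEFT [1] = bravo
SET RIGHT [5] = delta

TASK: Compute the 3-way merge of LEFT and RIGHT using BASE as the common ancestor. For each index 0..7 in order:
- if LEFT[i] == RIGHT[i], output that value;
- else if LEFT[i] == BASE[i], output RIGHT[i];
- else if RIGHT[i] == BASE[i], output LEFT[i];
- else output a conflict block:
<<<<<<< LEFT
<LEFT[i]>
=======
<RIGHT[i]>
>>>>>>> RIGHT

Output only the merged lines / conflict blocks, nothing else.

Answer: <<<<<<< LEFT
foxtrot
=======
delta
>>>>>>> RIGHT
alpha
foxtrot
delta
alpha
delta
foxtrot
echo

Derivation:
Final LEFT:  [foxtrot, bravo, foxtrot, delta, alpha, hotel, foxtrot, bravo]
Final RIGHT: [delta, alpha, charlie, delta, alpha, delta, bravo, echo]
i=0: BASE=charlie L=foxtrot R=delta all differ -> CONFLICT
i=1: L=bravo=BASE, R=alpha -> take RIGHT -> alpha
i=2: L=foxtrot, R=charlie=BASE -> take LEFT -> foxtrot
i=3: L=delta R=delta -> agree -> delta
i=4: L=alpha R=alpha -> agree -> alpha
i=5: L=hotel=BASE, R=delta -> take RIGHT -> delta
i=6: L=foxtrot, R=bravo=BASE -> take LEFT -> foxtrot
i=7: L=bravo=BASE, R=echo -> take RIGHT -> echo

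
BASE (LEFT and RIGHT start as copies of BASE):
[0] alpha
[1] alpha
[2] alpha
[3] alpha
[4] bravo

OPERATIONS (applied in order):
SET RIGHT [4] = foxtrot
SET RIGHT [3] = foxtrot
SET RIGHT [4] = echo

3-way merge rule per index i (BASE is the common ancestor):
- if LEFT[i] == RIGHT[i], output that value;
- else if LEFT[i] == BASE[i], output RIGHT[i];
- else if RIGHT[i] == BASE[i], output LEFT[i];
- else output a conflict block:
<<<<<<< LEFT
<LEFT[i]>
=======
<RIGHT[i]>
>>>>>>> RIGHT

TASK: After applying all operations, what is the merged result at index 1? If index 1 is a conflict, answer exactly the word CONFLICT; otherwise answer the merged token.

Final LEFT:  [alpha, alpha, alpha, alpha, bravo]
Final RIGHT: [alpha, alpha, alpha, foxtrot, echo]
i=0: L=alpha R=alpha -> agree -> alpha
i=1: L=alpha R=alpha -> agree -> alpha
i=2: L=alpha R=alpha -> agree -> alpha
i=3: L=alpha=BASE, R=foxtrot -> take RIGHT -> foxtrot
i=4: L=bravo=BASE, R=echo -> take RIGHT -> echo
Index 1 -> alpha

Answer: alpha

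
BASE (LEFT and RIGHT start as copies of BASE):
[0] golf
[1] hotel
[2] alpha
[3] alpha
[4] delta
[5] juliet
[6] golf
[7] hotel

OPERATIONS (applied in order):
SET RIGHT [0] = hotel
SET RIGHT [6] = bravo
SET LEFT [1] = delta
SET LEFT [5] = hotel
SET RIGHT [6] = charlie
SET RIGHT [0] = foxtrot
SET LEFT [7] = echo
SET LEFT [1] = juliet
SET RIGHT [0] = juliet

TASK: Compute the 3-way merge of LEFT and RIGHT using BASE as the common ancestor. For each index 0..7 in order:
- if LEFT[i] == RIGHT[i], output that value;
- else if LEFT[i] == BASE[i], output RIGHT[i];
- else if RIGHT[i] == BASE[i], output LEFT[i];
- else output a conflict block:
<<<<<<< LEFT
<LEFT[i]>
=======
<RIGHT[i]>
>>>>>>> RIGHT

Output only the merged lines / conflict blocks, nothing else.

Answer: juliet
juliet
alpha
alpha
delta
hotel
charlie
echo

Derivation:
Final LEFT:  [golf, juliet, alpha, alpha, delta, hotel, golf, echo]
Final RIGHT: [juliet, hotel, alpha, alpha, delta, juliet, charlie, hotel]
i=0: L=golf=BASE, R=juliet -> take RIGHT -> juliet
i=1: L=juliet, R=hotel=BASE -> take LEFT -> juliet
i=2: L=alpha R=alpha -> agree -> alpha
i=3: L=alpha R=alpha -> agree -> alpha
i=4: L=delta R=delta -> agree -> delta
i=5: L=hotel, R=juliet=BASE -> take LEFT -> hotel
i=6: L=golf=BASE, R=charlie -> take RIGHT -> charlie
i=7: L=echo, R=hotel=BASE -> take LEFT -> echo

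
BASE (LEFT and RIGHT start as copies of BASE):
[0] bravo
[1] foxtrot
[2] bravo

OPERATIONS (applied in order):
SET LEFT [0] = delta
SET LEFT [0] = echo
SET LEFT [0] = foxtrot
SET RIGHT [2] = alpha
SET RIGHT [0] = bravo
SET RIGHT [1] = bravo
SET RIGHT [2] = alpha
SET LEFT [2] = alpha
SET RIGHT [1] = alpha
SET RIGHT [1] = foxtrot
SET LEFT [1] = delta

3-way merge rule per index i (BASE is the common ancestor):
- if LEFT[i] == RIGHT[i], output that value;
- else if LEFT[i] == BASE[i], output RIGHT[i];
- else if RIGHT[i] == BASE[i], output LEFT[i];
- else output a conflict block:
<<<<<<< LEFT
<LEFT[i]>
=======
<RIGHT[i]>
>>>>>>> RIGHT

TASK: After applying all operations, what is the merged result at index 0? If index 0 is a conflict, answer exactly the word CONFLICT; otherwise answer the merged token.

Answer: foxtrot

Derivation:
Final LEFT:  [foxtrot, delta, alpha]
Final RIGHT: [bravo, foxtrot, alpha]
i=0: L=foxtrot, R=bravo=BASE -> take LEFT -> foxtrot
i=1: L=delta, R=foxtrot=BASE -> take LEFT -> delta
i=2: L=alpha R=alpha -> agree -> alpha
Index 0 -> foxtrot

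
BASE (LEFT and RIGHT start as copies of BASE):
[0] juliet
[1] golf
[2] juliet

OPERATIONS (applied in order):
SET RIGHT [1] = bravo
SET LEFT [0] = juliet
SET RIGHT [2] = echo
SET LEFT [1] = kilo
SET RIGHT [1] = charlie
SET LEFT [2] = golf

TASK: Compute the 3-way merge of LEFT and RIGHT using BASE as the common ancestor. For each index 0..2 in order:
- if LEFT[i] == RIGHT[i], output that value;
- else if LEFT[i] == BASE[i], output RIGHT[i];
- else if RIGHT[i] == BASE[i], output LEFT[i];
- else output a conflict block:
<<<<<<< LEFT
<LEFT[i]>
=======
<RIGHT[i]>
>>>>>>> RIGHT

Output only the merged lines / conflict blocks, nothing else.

Answer: juliet
<<<<<<< LEFT
kilo
=======
charlie
>>>>>>> RIGHT
<<<<<<< LEFT
golf
=======
echo
>>>>>>> RIGHT

Derivation:
Final LEFT:  [juliet, kilo, golf]
Final RIGHT: [juliet, charlie, echo]
i=0: L=juliet R=juliet -> agree -> juliet
i=1: BASE=golf L=kilo R=charlie all differ -> CONFLICT
i=2: BASE=juliet L=golf R=echo all differ -> CONFLICT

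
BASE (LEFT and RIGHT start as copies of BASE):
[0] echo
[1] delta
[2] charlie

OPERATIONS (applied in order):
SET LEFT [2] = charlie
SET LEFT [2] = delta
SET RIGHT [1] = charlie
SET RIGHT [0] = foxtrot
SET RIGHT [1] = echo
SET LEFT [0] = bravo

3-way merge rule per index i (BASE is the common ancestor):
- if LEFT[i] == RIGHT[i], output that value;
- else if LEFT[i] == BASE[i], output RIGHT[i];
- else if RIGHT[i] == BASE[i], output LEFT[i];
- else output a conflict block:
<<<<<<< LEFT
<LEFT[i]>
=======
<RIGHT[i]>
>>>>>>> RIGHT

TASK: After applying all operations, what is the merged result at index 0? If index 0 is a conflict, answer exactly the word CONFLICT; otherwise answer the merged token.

Final LEFT:  [bravo, delta, delta]
Final RIGHT: [foxtrot, echo, charlie]
i=0: BASE=echo L=bravo R=foxtrot all differ -> CONFLICT
i=1: L=delta=BASE, R=echo -> take RIGHT -> echo
i=2: L=delta, R=charlie=BASE -> take LEFT -> delta
Index 0 -> CONFLICT

Answer: CONFLICT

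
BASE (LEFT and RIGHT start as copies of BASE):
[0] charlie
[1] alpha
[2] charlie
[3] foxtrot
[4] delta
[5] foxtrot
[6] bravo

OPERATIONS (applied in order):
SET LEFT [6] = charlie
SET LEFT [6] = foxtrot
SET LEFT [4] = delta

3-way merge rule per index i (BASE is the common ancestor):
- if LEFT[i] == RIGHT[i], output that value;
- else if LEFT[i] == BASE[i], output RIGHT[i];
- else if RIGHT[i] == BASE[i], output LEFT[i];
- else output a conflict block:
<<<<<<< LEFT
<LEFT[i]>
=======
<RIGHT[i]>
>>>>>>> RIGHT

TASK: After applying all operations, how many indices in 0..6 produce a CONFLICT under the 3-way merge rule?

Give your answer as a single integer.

Final LEFT:  [charlie, alpha, charlie, foxtrot, delta, foxtrot, foxtrot]
Final RIGHT: [charlie, alpha, charlie, foxtrot, delta, foxtrot, bravo]
i=0: L=charlie R=charlie -> agree -> charlie
i=1: L=alpha R=alpha -> agree -> alpha
i=2: L=charlie R=charlie -> agree -> charlie
i=3: L=foxtrot R=foxtrot -> agree -> foxtrot
i=4: L=delta R=delta -> agree -> delta
i=5: L=foxtrot R=foxtrot -> agree -> foxtrot
i=6: L=foxtrot, R=bravo=BASE -> take LEFT -> foxtrot
Conflict count: 0

Answer: 0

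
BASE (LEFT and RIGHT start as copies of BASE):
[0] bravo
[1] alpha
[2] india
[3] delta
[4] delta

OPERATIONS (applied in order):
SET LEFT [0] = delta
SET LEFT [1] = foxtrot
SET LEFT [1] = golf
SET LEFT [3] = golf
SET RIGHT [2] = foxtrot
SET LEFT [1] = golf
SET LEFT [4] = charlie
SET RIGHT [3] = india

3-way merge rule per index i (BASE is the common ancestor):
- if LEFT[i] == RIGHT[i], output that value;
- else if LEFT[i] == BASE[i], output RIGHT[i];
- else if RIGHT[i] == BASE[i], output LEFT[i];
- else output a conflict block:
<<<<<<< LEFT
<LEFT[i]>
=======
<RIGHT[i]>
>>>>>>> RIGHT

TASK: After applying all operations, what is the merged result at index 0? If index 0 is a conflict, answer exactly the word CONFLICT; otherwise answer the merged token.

Answer: delta

Derivation:
Final LEFT:  [delta, golf, india, golf, charlie]
Final RIGHT: [bravo, alpha, foxtrot, india, delta]
i=0: L=delta, R=bravo=BASE -> take LEFT -> delta
i=1: L=golf, R=alpha=BASE -> take LEFT -> golf
i=2: L=india=BASE, R=foxtrot -> take RIGHT -> foxtrot
i=3: BASE=delta L=golf R=india all differ -> CONFLICT
i=4: L=charlie, R=delta=BASE -> take LEFT -> charlie
Index 0 -> delta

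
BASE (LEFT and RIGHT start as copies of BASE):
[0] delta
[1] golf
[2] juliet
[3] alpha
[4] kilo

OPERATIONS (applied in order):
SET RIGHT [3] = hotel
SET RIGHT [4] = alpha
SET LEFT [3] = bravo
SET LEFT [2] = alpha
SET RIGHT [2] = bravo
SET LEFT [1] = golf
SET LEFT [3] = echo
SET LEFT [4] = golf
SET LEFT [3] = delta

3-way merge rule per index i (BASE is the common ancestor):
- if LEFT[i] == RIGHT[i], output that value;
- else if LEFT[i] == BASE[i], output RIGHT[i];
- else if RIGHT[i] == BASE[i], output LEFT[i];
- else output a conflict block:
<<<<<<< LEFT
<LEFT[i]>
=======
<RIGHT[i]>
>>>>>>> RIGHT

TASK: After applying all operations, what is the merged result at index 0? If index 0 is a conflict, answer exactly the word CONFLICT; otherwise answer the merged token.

Answer: delta

Derivation:
Final LEFT:  [delta, golf, alpha, delta, golf]
Final RIGHT: [delta, golf, bravo, hotel, alpha]
i=0: L=delta R=delta -> agree -> delta
i=1: L=golf R=golf -> agree -> golf
i=2: BASE=juliet L=alpha R=bravo all differ -> CONFLICT
i=3: BASE=alpha L=delta R=hotel all differ -> CONFLICT
i=4: BASE=kilo L=golf R=alpha all differ -> CONFLICT
Index 0 -> delta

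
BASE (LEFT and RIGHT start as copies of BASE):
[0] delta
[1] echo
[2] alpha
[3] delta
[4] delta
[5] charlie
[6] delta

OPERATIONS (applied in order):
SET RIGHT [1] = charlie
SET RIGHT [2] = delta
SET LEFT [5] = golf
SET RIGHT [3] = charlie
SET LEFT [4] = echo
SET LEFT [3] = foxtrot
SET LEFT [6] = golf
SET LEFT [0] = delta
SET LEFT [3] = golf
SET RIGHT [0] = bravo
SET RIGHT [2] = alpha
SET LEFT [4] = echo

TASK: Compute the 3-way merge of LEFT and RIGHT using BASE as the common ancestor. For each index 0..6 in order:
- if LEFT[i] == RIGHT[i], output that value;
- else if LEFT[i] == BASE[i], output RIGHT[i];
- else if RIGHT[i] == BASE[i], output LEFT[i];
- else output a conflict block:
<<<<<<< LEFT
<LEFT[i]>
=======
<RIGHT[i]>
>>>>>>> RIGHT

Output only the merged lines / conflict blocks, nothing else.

Answer: bravo
charlie
alpha
<<<<<<< LEFT
golf
=======
charlie
>>>>>>> RIGHT
echo
golf
golf

Derivation:
Final LEFT:  [delta, echo, alpha, golf, echo, golf, golf]
Final RIGHT: [bravo, charlie, alpha, charlie, delta, charlie, delta]
i=0: L=delta=BASE, R=bravo -> take RIGHT -> bravo
i=1: L=echo=BASE, R=charlie -> take RIGHT -> charlie
i=2: L=alpha R=alpha -> agree -> alpha
i=3: BASE=delta L=golf R=charlie all differ -> CONFLICT
i=4: L=echo, R=delta=BASE -> take LEFT -> echo
i=5: L=golf, R=charlie=BASE -> take LEFT -> golf
i=6: L=golf, R=delta=BASE -> take LEFT -> golf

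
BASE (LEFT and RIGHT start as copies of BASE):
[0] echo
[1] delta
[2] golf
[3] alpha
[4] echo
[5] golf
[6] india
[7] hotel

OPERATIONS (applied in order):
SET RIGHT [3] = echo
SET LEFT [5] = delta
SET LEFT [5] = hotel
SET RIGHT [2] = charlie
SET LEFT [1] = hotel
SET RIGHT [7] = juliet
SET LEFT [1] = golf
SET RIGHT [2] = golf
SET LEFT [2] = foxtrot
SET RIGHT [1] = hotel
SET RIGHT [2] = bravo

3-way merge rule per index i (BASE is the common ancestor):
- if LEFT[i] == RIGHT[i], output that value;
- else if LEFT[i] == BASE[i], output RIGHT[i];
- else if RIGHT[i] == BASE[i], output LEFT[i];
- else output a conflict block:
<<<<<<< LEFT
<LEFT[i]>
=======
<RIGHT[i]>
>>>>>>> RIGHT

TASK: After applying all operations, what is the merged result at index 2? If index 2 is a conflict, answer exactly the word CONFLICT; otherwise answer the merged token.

Final LEFT:  [echo, golf, foxtrot, alpha, echo, hotel, india, hotel]
Final RIGHT: [echo, hotel, bravo, echo, echo, golf, india, juliet]
i=0: L=echo R=echo -> agree -> echo
i=1: BASE=delta L=golf R=hotel all differ -> CONFLICT
i=2: BASE=golf L=foxtrot R=bravo all differ -> CONFLICT
i=3: L=alpha=BASE, R=echo -> take RIGHT -> echo
i=4: L=echo R=echo -> agree -> echo
i=5: L=hotel, R=golf=BASE -> take LEFT -> hotel
i=6: L=india R=india -> agree -> india
i=7: L=hotel=BASE, R=juliet -> take RIGHT -> juliet
Index 2 -> CONFLICT

Answer: CONFLICT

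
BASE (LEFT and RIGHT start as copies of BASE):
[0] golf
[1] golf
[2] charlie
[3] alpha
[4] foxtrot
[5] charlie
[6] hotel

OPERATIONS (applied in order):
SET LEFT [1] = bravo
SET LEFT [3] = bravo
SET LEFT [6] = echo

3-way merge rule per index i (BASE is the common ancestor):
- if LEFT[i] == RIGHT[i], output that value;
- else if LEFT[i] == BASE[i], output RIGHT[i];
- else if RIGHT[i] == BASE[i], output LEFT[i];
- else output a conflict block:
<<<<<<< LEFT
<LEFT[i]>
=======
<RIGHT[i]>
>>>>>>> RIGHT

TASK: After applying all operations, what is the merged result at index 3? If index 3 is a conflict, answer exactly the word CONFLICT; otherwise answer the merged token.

Answer: bravo

Derivation:
Final LEFT:  [golf, bravo, charlie, bravo, foxtrot, charlie, echo]
Final RIGHT: [golf, golf, charlie, alpha, foxtrot, charlie, hotel]
i=0: L=golf R=golf -> agree -> golf
i=1: L=bravo, R=golf=BASE -> take LEFT -> bravo
i=2: L=charlie R=charlie -> agree -> charlie
i=3: L=bravo, R=alpha=BASE -> take LEFT -> bravo
i=4: L=foxtrot R=foxtrot -> agree -> foxtrot
i=5: L=charlie R=charlie -> agree -> charlie
i=6: L=echo, R=hotel=BASE -> take LEFT -> echo
Index 3 -> bravo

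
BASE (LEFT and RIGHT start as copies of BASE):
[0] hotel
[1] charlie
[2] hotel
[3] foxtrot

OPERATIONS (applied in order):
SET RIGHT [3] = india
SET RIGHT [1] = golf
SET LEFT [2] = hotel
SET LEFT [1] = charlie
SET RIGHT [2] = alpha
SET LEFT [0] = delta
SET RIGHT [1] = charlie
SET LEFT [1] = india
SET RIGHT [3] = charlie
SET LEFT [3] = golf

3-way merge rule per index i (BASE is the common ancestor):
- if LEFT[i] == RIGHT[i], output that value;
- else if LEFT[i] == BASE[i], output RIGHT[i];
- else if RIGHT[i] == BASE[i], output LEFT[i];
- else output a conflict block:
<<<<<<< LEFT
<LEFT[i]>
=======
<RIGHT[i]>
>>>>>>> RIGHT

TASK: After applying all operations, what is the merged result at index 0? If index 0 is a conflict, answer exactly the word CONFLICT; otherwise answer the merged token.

Final LEFT:  [delta, india, hotel, golf]
Final RIGHT: [hotel, charlie, alpha, charlie]
i=0: L=delta, R=hotel=BASE -> take LEFT -> delta
i=1: L=india, R=charlie=BASE -> take LEFT -> india
i=2: L=hotel=BASE, R=alpha -> take RIGHT -> alpha
i=3: BASE=foxtrot L=golf R=charlie all differ -> CONFLICT
Index 0 -> delta

Answer: delta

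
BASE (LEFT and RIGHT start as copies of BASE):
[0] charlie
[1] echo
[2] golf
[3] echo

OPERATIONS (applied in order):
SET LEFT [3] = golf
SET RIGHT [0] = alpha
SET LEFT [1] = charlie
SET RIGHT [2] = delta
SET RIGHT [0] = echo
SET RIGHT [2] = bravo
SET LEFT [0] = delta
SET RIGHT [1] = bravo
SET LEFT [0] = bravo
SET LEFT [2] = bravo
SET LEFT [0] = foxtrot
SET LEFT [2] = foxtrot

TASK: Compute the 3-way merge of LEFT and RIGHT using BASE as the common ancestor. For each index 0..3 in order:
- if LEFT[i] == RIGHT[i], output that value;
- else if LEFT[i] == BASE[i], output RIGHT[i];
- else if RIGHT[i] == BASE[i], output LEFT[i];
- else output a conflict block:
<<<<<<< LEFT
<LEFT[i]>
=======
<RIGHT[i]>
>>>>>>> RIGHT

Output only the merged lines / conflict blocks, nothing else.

Final LEFT:  [foxtrot, charlie, foxtrot, golf]
Final RIGHT: [echo, bravo, bravo, echo]
i=0: BASE=charlie L=foxtrot R=echo all differ -> CONFLICT
i=1: BASE=echo L=charlie R=bravo all differ -> CONFLICT
i=2: BASE=golf L=foxtrot R=bravo all differ -> CONFLICT
i=3: L=golf, R=echo=BASE -> take LEFT -> golf

Answer: <<<<<<< LEFT
foxtrot
=======
echo
>>>>>>> RIGHT
<<<<<<< LEFT
charlie
=======
bravo
>>>>>>> RIGHT
<<<<<<< LEFT
foxtrot
=======
bravo
>>>>>>> RIGHT
golf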